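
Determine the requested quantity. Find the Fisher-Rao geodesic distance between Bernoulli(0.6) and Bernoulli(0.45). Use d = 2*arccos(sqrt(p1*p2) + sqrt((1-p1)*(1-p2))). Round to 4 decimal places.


Geodesic distance on Bernoulli manifold:
d(p1,p2) = 2*arccos(sqrt(p1*p2) + sqrt((1-p1)*(1-p2))).
sqrt(p1*p2) = sqrt(0.6*0.45) = 0.519615.
sqrt((1-p1)*(1-p2)) = sqrt(0.4*0.55) = 0.469042.
arg = 0.519615 + 0.469042 = 0.988657.
d = 2*arccos(0.988657) = 0.3015

0.3015


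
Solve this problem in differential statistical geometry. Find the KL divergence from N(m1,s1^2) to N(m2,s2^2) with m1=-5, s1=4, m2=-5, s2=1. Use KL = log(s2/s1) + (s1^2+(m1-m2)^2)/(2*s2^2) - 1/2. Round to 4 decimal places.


KL divergence between normal distributions:
KL = log(s2/s1) + (s1^2 + (m1-m2)^2)/(2*s2^2) - 1/2.
log(1/4) = -1.386294.
(4^2 + (-5--5)^2)/(2*1^2) = (16 + 0)/2 = 8.0.
KL = -1.386294 + 8.0 - 0.5 = 6.1137

6.1137


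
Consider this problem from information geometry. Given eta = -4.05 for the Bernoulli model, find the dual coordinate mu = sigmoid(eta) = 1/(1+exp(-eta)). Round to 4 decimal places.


Dual coordinate (expectation parameter) for Bernoulli:
mu = 1/(1+exp(-eta)).
eta = -4.05.
exp(-eta) = exp(4.05) = 57.397457.
mu = 1/(1+57.397457) = 0.0171

0.0171


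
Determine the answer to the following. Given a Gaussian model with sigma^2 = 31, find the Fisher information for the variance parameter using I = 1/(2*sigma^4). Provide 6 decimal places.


Fisher information for variance: I(sigma^2) = 1/(2*sigma^4).
sigma^2 = 31, so sigma^4 = 961.
I = 1/(2*961) = 1/1922 = 0.000520

0.000520


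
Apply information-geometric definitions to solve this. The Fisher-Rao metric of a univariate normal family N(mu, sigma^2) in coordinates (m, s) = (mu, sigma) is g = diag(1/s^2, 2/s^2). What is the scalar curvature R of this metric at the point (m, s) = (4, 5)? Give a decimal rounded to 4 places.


The metric has the form g = (A dm^2 + B ds^2)/s^2 with A = 1, B = 2.
Substitute u = sqrt(A/B)*m: g = B*(du^2 + ds^2)/s^2, i.e. B times the
Poincare upper half-plane metric, which has constant Gaussian curvature -1.
Scaling a 2D metric by a constant c divides the Gaussian curvature by c,
so K = -1/B = -1/(2) = -0.5000 everywhere (the point (m, s) = (4, 5) is irrelevant:
the curvature is constant).
Scalar curvature in dimension 2: R = 2K = -2/(2) = -1.0000.

-1.0000


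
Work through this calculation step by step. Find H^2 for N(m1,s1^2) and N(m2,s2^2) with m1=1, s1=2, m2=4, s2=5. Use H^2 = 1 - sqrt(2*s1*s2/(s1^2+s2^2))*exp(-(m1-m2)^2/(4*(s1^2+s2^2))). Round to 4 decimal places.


Squared Hellinger distance for Gaussians:
H^2 = 1 - sqrt(2*s1*s2/(s1^2+s2^2)) * exp(-(m1-m2)^2/(4*(s1^2+s2^2))).
s1^2 = 4, s2^2 = 25, s1^2+s2^2 = 29.
sqrt(2*2*5/(29)) = 0.830455.
(m1-m2)^2 = (-3)^2 = 9.
exp(-9/(4*29)) = exp(-0.077586) = 0.925347.
H^2 = 1 - 0.830455*0.925347 = 0.2315

0.2315


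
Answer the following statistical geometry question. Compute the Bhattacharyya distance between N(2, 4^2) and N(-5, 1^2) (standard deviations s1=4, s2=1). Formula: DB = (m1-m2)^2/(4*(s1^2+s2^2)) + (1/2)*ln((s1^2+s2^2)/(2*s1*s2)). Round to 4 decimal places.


Bhattacharyya distance between two Gaussians:
DB = (m1-m2)^2/(4*(s1^2+s2^2)) + (1/2)*ln((s1^2+s2^2)/(2*s1*s2)).
(m1-m2)^2 = (7)^2 = 49.
s1^2+s2^2 = 16 + 1 = 17.
term1 = 49/68 = 0.720588.
term2 = 0.5*ln(17/8.0) = 0.376886.
DB = 0.720588 + 0.376886 = 1.0975

1.0975


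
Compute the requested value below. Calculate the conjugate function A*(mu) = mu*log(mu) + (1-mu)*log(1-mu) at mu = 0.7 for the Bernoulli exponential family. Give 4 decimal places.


Legendre transform for Bernoulli:
A*(mu) = mu*log(mu) + (1-mu)*log(1-mu).
mu = 0.7, 1-mu = 0.3.
mu*log(mu) = 0.7*log(0.7) = -0.249672.
(1-mu)*log(1-mu) = 0.3*log(0.3) = -0.361192.
A* = -0.249672 + -0.361192 = -0.6109

-0.6109


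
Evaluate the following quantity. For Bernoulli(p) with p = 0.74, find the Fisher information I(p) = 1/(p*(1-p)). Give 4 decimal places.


For Bernoulli(p), Fisher information is I(p) = 1/(p*(1-p)).
p = 0.74, 1-p = 0.26.
p*(1-p) = 0.1924.
I(p) = 1/0.1924 = 5.1975

5.1975


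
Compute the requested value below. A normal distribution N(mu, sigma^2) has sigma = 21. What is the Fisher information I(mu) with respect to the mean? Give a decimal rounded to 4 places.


The Fisher information for the mean of a normal distribution is I(mu) = 1/sigma^2.
sigma = 21, so sigma^2 = 441.
I(mu) = 1/441 = 0.0023

0.0023


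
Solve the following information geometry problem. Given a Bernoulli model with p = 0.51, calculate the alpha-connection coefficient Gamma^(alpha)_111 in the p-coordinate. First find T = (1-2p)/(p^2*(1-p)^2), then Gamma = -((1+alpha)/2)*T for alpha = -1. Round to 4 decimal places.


Skewness (Amari-Chentsov) tensor: T = (1-2p)/(p^2*(1-p)^2).
p = 0.51, 1-2p = -0.02, p^2 = 0.2601, (1-p)^2 = 0.2401.
T = -0.02/(0.2601 * 0.2401) = -0.320256.
In the p-coordinate, Gamma^(alpha) = Gamma^(0) - (alpha/2)*T with Gamma^(0) = (1/2)*g'(p) = -T/2,
so Gamma^(alpha) = -((1+alpha)/2)*T.
alpha = -1, -(1+alpha)/2 = 0.0.
Gamma = 0.0 * -0.320256 = 0.0000

0.0000


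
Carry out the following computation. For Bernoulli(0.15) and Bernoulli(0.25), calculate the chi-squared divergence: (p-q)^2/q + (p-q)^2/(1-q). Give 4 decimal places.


Chi-squared divergence between Bernoulli distributions:
chi^2 = (p-q)^2/q + (p-q)^2/(1-q).
p = 0.15, q = 0.25, p-q = -0.1.
(p-q)^2 = 0.01.
term1 = 0.01/0.25 = 0.04.
term2 = 0.01/0.75 = 0.013333.
chi^2 = 0.04 + 0.013333 = 0.0533

0.0533


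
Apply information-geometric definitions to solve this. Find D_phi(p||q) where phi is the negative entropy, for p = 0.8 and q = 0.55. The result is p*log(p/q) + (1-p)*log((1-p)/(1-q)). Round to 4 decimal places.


Bregman divergence with negative entropy generator:
D = p*log(p/q) + (1-p)*log((1-p)/(1-q)).
p = 0.8, q = 0.55.
p*log(p/q) = 0.8*log(0.8/0.55) = 0.299755.
(1-p)*log((1-p)/(1-q)) = 0.2*log(0.2/0.45) = -0.162186.
D = 0.299755 + -0.162186 = 0.1376

0.1376


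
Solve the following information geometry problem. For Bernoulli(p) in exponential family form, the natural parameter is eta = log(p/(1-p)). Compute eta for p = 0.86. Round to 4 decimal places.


Natural parameter for Bernoulli: eta = log(p/(1-p)).
p = 0.86, 1-p = 0.14.
p/(1-p) = 6.142857.
eta = log(6.142857) = 1.8153

1.8153


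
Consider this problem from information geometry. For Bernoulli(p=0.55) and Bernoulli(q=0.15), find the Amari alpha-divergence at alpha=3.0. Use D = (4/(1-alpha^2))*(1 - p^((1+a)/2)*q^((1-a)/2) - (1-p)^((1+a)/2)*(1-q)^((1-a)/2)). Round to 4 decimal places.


Amari alpha-divergence:
D = (4/(1-alpha^2))*(1 - p^((1+a)/2)*q^((1-a)/2) - (1-p)^((1+a)/2)*(1-q)^((1-a)/2)).
alpha = 3.0, p = 0.55, q = 0.15.
e1 = (1+alpha)/2 = 2.0, e2 = (1-alpha)/2 = -1.0.
t1 = p^e1 * q^e2 = 0.55^2.0 * 0.15^-1.0 = 2.016667.
t2 = (1-p)^e1 * (1-q)^e2 = 0.45^2.0 * 0.85^-1.0 = 0.238235.
4/(1-alpha^2) = -0.5.
D = -0.5*(1 - 2.016667 - 0.238235) = 0.6275

0.6275


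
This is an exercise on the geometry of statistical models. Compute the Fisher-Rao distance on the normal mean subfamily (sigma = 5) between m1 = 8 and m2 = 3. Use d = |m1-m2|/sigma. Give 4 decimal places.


On the fixed-variance normal subfamily, geodesic distance = |m1-m2|/sigma.
|8 - 3| = 5.
sigma = 5.
d = 5/5 = 1.0000

1.0000


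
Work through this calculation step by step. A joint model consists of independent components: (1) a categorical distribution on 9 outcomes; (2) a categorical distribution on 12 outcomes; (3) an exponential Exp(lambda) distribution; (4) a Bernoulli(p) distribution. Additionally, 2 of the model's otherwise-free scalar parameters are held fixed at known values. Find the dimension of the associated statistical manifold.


The dimension of a statistical manifold equals the number of free
(independent) real parameters of the model. For a product of independent
blocks the parameter counts add.
- categorical on 9 outcomes (probabilities sum to 1): 9-1 = 8.
- categorical on 12 outcomes (probabilities sum to 1): 12-1 = 11.
- exponential (lambda): 1.
- Bernoulli (p): 1.
Total = 8 + 11 + 1 + 1 = 21.
2 parameter(s) fixed at known values: 21 - 2 = 19.
Dimension = 19

19


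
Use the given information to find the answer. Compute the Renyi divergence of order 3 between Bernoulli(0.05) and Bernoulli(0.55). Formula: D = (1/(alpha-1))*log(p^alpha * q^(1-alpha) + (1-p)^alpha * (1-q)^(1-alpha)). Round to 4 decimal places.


Renyi divergence of order alpha between Bernoulli distributions:
D = (1/(alpha-1))*log(p^alpha * q^(1-alpha) + (1-p)^alpha * (1-q)^(1-alpha)).
alpha = 3, p = 0.05, q = 0.55.
p^alpha * q^(1-alpha) = 0.05^3 * 0.55^-2 = 0.000413.
(1-p)^alpha * (1-q)^(1-alpha) = 0.95^3 * 0.45^-2 = 4.233951.
sum = 0.000413 + 4.233951 = 4.234364.
D = (1/2)*log(4.234364) = 0.7216

0.7216


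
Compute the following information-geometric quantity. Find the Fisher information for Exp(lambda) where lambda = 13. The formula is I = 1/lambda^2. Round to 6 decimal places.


Fisher information for exponential: I(lambda) = 1/lambda^2.
lambda = 13, lambda^2 = 169.
I = 1/169 = 0.005917

0.005917


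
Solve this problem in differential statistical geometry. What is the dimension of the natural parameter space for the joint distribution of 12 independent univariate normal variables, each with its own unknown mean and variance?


Exponential family dimension calculation:
Each univariate normal has two natural parameters (mu/sigma^2 and -1/(2 sigma^2)).
With 12 independent components, dim = 2 * 12 = 24.

24


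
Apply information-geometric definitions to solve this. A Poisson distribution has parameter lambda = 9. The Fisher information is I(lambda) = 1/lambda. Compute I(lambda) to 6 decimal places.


Fisher information for Poisson: I(lambda) = 1/lambda.
lambda = 9.
I(lambda) = 1/9 = 0.111111

0.111111


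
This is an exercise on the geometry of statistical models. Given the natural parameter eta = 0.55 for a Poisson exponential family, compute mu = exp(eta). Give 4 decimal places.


Expectation parameter for Poisson exponential family:
mu = exp(eta).
eta = 0.55.
mu = exp(0.55) = 1.7333

1.7333


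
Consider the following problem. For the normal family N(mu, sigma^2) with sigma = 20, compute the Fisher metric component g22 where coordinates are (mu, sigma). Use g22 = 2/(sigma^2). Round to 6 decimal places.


For the 2-parameter normal family, the Fisher metric has:
  g11 = 1/sigma^2, g22 = 2/sigma^2.
sigma = 20, sigma^2 = 400.
g22 = 0.005000

0.005000


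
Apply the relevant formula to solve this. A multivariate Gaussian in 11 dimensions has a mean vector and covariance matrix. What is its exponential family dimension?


Exponential family dimension calculation:
For 11-dim MVN: mean has 11 params, covariance has 11*12/2 = 66 unique entries.
Total dim = 11 + 66 = 77.

77


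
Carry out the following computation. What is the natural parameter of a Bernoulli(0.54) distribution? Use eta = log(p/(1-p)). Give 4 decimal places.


Natural parameter for Bernoulli: eta = log(p/(1-p)).
p = 0.54, 1-p = 0.46.
p/(1-p) = 1.173913.
eta = log(1.173913) = 0.1603

0.1603


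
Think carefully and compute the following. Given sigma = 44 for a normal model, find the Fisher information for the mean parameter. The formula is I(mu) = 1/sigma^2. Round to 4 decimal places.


The Fisher information for the mean of a normal distribution is I(mu) = 1/sigma^2.
sigma = 44, so sigma^2 = 1936.
I(mu) = 1/1936 = 0.0005

0.0005


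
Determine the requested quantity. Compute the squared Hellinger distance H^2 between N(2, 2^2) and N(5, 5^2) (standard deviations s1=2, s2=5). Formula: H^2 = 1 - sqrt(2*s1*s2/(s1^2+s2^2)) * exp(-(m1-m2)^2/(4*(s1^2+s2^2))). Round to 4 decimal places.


Squared Hellinger distance for Gaussians:
H^2 = 1 - sqrt(2*s1*s2/(s1^2+s2^2)) * exp(-(m1-m2)^2/(4*(s1^2+s2^2))).
s1^2 = 4, s2^2 = 25, s1^2+s2^2 = 29.
sqrt(2*2*5/(29)) = 0.830455.
(m1-m2)^2 = (-3)^2 = 9.
exp(-9/(4*29)) = exp(-0.077586) = 0.925347.
H^2 = 1 - 0.830455*0.925347 = 0.2315

0.2315


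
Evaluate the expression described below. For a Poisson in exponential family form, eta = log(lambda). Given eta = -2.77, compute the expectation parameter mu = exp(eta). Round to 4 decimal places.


Expectation parameter for Poisson exponential family:
mu = exp(eta).
eta = -2.77.
mu = exp(-2.77) = 0.0627

0.0627


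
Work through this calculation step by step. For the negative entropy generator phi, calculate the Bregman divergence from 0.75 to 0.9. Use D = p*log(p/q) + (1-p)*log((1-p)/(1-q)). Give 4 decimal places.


Bregman divergence with negative entropy generator:
D = p*log(p/q) + (1-p)*log((1-p)/(1-q)).
p = 0.75, q = 0.9.
p*log(p/q) = 0.75*log(0.75/0.9) = -0.136741.
(1-p)*log((1-p)/(1-q)) = 0.25*log(0.25/0.1) = 0.229073.
D = -0.136741 + 0.229073 = 0.0923

0.0923


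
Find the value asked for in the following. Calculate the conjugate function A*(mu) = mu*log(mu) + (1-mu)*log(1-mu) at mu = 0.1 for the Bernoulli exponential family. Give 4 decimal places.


Legendre transform for Bernoulli:
A*(mu) = mu*log(mu) + (1-mu)*log(1-mu).
mu = 0.1, 1-mu = 0.9.
mu*log(mu) = 0.1*log(0.1) = -0.230259.
(1-mu)*log(1-mu) = 0.9*log(0.9) = -0.094824.
A* = -0.230259 + -0.094824 = -0.3251

-0.3251


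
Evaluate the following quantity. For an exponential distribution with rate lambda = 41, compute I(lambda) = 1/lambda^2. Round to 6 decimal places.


Fisher information for exponential: I(lambda) = 1/lambda^2.
lambda = 41, lambda^2 = 1681.
I = 1/1681 = 0.000595

0.000595


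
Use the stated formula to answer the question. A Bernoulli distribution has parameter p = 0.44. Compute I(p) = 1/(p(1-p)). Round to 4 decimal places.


For Bernoulli(p), Fisher information is I(p) = 1/(p*(1-p)).
p = 0.44, 1-p = 0.56.
p*(1-p) = 0.2464.
I(p) = 1/0.2464 = 4.0584

4.0584


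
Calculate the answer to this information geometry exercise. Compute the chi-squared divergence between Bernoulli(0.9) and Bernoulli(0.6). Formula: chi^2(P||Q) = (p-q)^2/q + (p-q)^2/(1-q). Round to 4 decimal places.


Chi-squared divergence between Bernoulli distributions:
chi^2 = (p-q)^2/q + (p-q)^2/(1-q).
p = 0.9, q = 0.6, p-q = 0.3.
(p-q)^2 = 0.09.
term1 = 0.09/0.6 = 0.15.
term2 = 0.09/0.4 = 0.225.
chi^2 = 0.15 + 0.225 = 0.3750

0.3750


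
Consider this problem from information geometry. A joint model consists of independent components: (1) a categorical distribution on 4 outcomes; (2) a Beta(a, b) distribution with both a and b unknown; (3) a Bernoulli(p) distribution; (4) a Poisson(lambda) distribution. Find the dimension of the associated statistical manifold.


The dimension of a statistical manifold equals the number of free
(independent) real parameters of the model. For a product of independent
blocks the parameter counts add.
- categorical on 4 outcomes (probabilities sum to 1): 4-1 = 3.
- Beta (a, b): 2.
- Bernoulli (p): 1.
- Poisson (lambda): 1.
Total = 3 + 2 + 1 + 1 = 7.
Dimension = 7

7


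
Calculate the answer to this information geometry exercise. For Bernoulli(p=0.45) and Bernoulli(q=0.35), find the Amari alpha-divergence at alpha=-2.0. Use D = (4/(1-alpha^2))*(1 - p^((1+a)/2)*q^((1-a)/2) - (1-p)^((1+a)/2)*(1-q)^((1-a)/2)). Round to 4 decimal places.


Amari alpha-divergence:
D = (4/(1-alpha^2))*(1 - p^((1+a)/2)*q^((1-a)/2) - (1-p)^((1+a)/2)*(1-q)^((1-a)/2)).
alpha = -2.0, p = 0.45, q = 0.35.
e1 = (1+alpha)/2 = -0.5, e2 = (1-alpha)/2 = 1.5.
t1 = p^e1 * q^e2 = 0.45^-0.5 * 0.35^1.5 = 0.308671.
t2 = (1-p)^e1 * (1-q)^e2 = 0.55^-0.5 * 0.65^1.5 = 0.706624.
4/(1-alpha^2) = -1.333333.
D = -1.333333*(1 - 0.308671 - 0.706624) = 0.0204

0.0204


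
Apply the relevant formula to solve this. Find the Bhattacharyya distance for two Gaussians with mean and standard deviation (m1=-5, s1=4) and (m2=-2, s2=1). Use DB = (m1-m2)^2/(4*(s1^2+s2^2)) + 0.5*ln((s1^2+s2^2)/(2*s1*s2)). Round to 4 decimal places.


Bhattacharyya distance between two Gaussians:
DB = (m1-m2)^2/(4*(s1^2+s2^2)) + (1/2)*ln((s1^2+s2^2)/(2*s1*s2)).
(m1-m2)^2 = (-3)^2 = 9.
s1^2+s2^2 = 16 + 1 = 17.
term1 = 9/68 = 0.132353.
term2 = 0.5*ln(17/8.0) = 0.376886.
DB = 0.132353 + 0.376886 = 0.5092

0.5092


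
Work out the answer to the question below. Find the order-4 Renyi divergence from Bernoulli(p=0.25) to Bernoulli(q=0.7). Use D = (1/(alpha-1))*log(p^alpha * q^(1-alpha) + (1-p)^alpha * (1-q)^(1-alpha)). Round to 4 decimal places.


Renyi divergence of order alpha between Bernoulli distributions:
D = (1/(alpha-1))*log(p^alpha * q^(1-alpha) + (1-p)^alpha * (1-q)^(1-alpha)).
alpha = 4, p = 0.25, q = 0.7.
p^alpha * q^(1-alpha) = 0.25^4 * 0.7^-3 = 0.011388.
(1-p)^alpha * (1-q)^(1-alpha) = 0.75^4 * 0.3^-3 = 11.71875.
sum = 0.011388 + 11.71875 = 11.730138.
D = (1/3)*log(11.730138) = 0.8207

0.8207


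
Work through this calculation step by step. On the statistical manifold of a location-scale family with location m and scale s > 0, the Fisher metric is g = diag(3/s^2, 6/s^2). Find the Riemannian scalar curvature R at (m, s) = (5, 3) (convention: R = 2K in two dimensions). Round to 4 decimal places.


The metric has the form g = (A dm^2 + B ds^2)/s^2 with A = 3, B = 6.
Substitute u = sqrt(A/B)*m: g = B*(du^2 + ds^2)/s^2, i.e. B times the
Poincare upper half-plane metric, which has constant Gaussian curvature -1.
Scaling a 2D metric by a constant c divides the Gaussian curvature by c,
so K = -1/B = -1/(6) = -0.1667 everywhere (the point (m, s) = (5, 3) is irrelevant:
the curvature is constant).
Scalar curvature in dimension 2: R = 2K = -2/(6) = -0.3333.

-0.3333


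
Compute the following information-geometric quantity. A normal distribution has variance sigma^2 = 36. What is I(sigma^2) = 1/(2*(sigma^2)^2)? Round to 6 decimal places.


Fisher information for variance: I(sigma^2) = 1/(2*sigma^4).
sigma^2 = 36, so sigma^4 = 1296.
I = 1/(2*1296) = 1/2592 = 0.000386

0.000386


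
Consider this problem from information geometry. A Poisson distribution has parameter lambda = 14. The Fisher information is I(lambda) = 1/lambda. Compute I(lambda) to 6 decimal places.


Fisher information for Poisson: I(lambda) = 1/lambda.
lambda = 14.
I(lambda) = 1/14 = 0.071429

0.071429


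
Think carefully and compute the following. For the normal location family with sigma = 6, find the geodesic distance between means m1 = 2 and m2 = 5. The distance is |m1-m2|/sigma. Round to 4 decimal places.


On the fixed-variance normal subfamily, geodesic distance = |m1-m2|/sigma.
|2 - 5| = 3.
sigma = 6.
d = 3/6 = 0.5000

0.5000


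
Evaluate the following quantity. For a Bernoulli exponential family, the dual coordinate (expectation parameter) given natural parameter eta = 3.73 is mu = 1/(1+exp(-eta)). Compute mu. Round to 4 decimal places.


Dual coordinate (expectation parameter) for Bernoulli:
mu = 1/(1+exp(-eta)).
eta = 3.73.
exp(-eta) = exp(-3.73) = 0.023993.
mu = 1/(1+0.023993) = 0.9766

0.9766


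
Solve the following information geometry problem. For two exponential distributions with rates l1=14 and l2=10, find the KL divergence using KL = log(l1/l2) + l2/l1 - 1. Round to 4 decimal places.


KL divergence for exponential family:
KL = log(l1/l2) + l2/l1 - 1.
log(14/10) = 0.336472.
10/14 = 0.714286.
KL = 0.336472 + 0.714286 - 1 = 0.0508

0.0508


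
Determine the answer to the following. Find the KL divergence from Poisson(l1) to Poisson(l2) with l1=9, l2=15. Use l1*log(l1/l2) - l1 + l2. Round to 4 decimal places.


KL divergence for Poisson:
KL = l1*log(l1/l2) - l1 + l2.
l1 = 9, l2 = 15.
log(9/15) = -0.510826.
l1*log(l1/l2) = 9 * -0.510826 = -4.597431.
KL = -4.597431 - 9 + 15 = 1.4026

1.4026


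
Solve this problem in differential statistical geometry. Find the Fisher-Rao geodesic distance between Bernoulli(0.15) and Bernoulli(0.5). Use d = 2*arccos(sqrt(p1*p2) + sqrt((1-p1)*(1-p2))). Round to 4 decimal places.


Geodesic distance on Bernoulli manifold:
d(p1,p2) = 2*arccos(sqrt(p1*p2) + sqrt((1-p1)*(1-p2))).
sqrt(p1*p2) = sqrt(0.15*0.5) = 0.273861.
sqrt((1-p1)*(1-p2)) = sqrt(0.85*0.5) = 0.65192.
arg = 0.273861 + 0.65192 = 0.925782.
d = 2*arccos(0.925782) = 0.7754

0.7754


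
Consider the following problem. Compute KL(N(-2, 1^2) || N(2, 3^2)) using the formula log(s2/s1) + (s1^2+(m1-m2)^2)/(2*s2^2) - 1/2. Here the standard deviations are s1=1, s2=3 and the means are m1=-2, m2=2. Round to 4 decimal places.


KL divergence between normal distributions:
KL = log(s2/s1) + (s1^2 + (m1-m2)^2)/(2*s2^2) - 1/2.
log(3/1) = 1.098612.
(1^2 + (-2-2)^2)/(2*3^2) = (1 + 16)/18 = 0.944444.
KL = 1.098612 + 0.944444 - 0.5 = 1.5431

1.5431


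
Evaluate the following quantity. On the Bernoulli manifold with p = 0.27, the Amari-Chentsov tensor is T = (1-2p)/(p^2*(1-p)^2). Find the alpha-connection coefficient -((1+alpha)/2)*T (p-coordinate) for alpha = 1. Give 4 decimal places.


Skewness (Amari-Chentsov) tensor: T = (1-2p)/(p^2*(1-p)^2).
p = 0.27, 1-2p = 0.46, p^2 = 0.0729, (1-p)^2 = 0.5329.
T = 0.46/(0.0729 * 0.5329) = 11.840896.
In the p-coordinate, Gamma^(alpha) = Gamma^(0) - (alpha/2)*T with Gamma^(0) = (1/2)*g'(p) = -T/2,
so Gamma^(alpha) = -((1+alpha)/2)*T.
alpha = 1, -(1+alpha)/2 = -1.0.
Gamma = -1.0 * 11.840896 = -11.8409

-11.8409


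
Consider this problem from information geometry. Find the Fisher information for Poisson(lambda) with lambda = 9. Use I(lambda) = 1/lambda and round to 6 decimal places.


Fisher information for Poisson: I(lambda) = 1/lambda.
lambda = 9.
I(lambda) = 1/9 = 0.111111

0.111111


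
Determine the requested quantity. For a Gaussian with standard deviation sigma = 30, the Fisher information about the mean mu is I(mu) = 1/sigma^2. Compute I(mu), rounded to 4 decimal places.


The Fisher information for the mean of a normal distribution is I(mu) = 1/sigma^2.
sigma = 30, so sigma^2 = 900.
I(mu) = 1/900 = 0.0011

0.0011


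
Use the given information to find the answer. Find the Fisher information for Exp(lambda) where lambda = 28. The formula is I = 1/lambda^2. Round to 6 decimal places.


Fisher information for exponential: I(lambda) = 1/lambda^2.
lambda = 28, lambda^2 = 784.
I = 1/784 = 0.001276

0.001276


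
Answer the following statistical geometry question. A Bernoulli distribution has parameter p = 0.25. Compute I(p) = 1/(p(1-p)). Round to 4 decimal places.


For Bernoulli(p), Fisher information is I(p) = 1/(p*(1-p)).
p = 0.25, 1-p = 0.75.
p*(1-p) = 0.1875.
I(p) = 1/0.1875 = 5.3333

5.3333


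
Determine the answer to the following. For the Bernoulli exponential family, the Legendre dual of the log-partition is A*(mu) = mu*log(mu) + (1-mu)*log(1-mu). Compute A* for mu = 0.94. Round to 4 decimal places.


Legendre transform for Bernoulli:
A*(mu) = mu*log(mu) + (1-mu)*log(1-mu).
mu = 0.94, 1-mu = 0.06.
mu*log(mu) = 0.94*log(0.94) = -0.058163.
(1-mu)*log(1-mu) = 0.06*log(0.06) = -0.168805.
A* = -0.058163 + -0.168805 = -0.2270

-0.2270


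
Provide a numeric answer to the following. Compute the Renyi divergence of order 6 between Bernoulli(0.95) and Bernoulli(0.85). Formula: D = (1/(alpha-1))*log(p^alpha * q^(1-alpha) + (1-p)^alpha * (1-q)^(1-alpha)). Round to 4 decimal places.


Renyi divergence of order alpha between Bernoulli distributions:
D = (1/(alpha-1))*log(p^alpha * q^(1-alpha) + (1-p)^alpha * (1-q)^(1-alpha)).
alpha = 6, p = 0.95, q = 0.85.
p^alpha * q^(1-alpha) = 0.95^6 * 0.85^-5 = 1.656712.
(1-p)^alpha * (1-q)^(1-alpha) = 0.05^6 * 0.15^-5 = 0.000206.
sum = 1.656712 + 0.000206 = 1.656918.
D = (1/5)*log(1.656918) = 0.1010

0.1010


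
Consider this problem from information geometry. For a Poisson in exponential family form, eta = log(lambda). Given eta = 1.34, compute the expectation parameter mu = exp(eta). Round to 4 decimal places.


Expectation parameter for Poisson exponential family:
mu = exp(eta).
eta = 1.34.
mu = exp(1.34) = 3.8190

3.8190


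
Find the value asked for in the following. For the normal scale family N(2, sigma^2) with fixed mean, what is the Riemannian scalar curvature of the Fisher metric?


This family has a single free parameter, so its statistical manifold
is 1-dimensional. The Riemann curvature tensor of any 1-dimensional
Riemannian manifold vanishes identically, so R = 0.

0


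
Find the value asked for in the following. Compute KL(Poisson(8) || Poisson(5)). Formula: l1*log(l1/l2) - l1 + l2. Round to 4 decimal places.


KL divergence for Poisson:
KL = l1*log(l1/l2) - l1 + l2.
l1 = 8, l2 = 5.
log(8/5) = 0.470004.
l1*log(l1/l2) = 8 * 0.470004 = 3.760029.
KL = 3.760029 - 8 + 5 = 0.7600

0.7600


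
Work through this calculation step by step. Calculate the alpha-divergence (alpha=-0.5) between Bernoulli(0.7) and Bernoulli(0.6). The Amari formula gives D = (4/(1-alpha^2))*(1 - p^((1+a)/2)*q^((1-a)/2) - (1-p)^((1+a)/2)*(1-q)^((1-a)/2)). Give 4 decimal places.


Amari alpha-divergence:
D = (4/(1-alpha^2))*(1 - p^((1+a)/2)*q^((1-a)/2) - (1-p)^((1+a)/2)*(1-q)^((1-a)/2)).
alpha = -0.5, p = 0.7, q = 0.6.
e1 = (1+alpha)/2 = 0.25, e2 = (1-alpha)/2 = 0.75.
t1 = p^e1 * q^e2 = 0.7^0.25 * 0.6^0.75 = 0.623574.
t2 = (1-p)^e1 * (1-q)^e2 = 0.3^0.25 * 0.4^0.75 = 0.372242.
4/(1-alpha^2) = 5.333333.
D = 5.333333*(1 - 0.623574 - 0.372242) = 0.0223

0.0223


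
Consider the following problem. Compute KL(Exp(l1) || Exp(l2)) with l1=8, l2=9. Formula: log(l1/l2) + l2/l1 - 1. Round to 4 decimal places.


KL divergence for exponential family:
KL = log(l1/l2) + l2/l1 - 1.
log(8/9) = -0.117783.
9/8 = 1.125.
KL = -0.117783 + 1.125 - 1 = 0.0072

0.0072


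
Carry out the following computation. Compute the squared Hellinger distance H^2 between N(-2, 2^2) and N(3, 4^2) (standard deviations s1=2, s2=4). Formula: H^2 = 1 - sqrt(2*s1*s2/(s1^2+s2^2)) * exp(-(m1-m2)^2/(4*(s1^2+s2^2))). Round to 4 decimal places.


Squared Hellinger distance for Gaussians:
H^2 = 1 - sqrt(2*s1*s2/(s1^2+s2^2)) * exp(-(m1-m2)^2/(4*(s1^2+s2^2))).
s1^2 = 4, s2^2 = 16, s1^2+s2^2 = 20.
sqrt(2*2*4/(20)) = 0.894427.
(m1-m2)^2 = (-5)^2 = 25.
exp(-25/(4*20)) = exp(-0.3125) = 0.731616.
H^2 = 1 - 0.894427*0.731616 = 0.3456

0.3456


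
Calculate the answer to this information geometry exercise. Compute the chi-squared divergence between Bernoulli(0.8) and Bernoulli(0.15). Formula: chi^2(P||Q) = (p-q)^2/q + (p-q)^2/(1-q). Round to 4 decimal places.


Chi-squared divergence between Bernoulli distributions:
chi^2 = (p-q)^2/q + (p-q)^2/(1-q).
p = 0.8, q = 0.15, p-q = 0.65.
(p-q)^2 = 0.4225.
term1 = 0.4225/0.15 = 2.816667.
term2 = 0.4225/0.85 = 0.497059.
chi^2 = 2.816667 + 0.497059 = 3.3137

3.3137


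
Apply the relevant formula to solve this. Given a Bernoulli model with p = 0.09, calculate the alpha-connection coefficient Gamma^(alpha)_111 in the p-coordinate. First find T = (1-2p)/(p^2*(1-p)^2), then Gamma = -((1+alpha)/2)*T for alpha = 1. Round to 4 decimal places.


Skewness (Amari-Chentsov) tensor: T = (1-2p)/(p^2*(1-p)^2).
p = 0.09, 1-2p = 0.82, p^2 = 0.0081, (1-p)^2 = 0.8281.
T = 0.82/(0.0081 * 0.8281) = 122.249206.
In the p-coordinate, Gamma^(alpha) = Gamma^(0) - (alpha/2)*T with Gamma^(0) = (1/2)*g'(p) = -T/2,
so Gamma^(alpha) = -((1+alpha)/2)*T.
alpha = 1, -(1+alpha)/2 = -1.0.
Gamma = -1.0 * 122.249206 = -122.2492

-122.2492


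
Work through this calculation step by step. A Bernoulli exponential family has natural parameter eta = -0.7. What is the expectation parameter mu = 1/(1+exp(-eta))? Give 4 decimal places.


Dual coordinate (expectation parameter) for Bernoulli:
mu = 1/(1+exp(-eta)).
eta = -0.7.
exp(-eta) = exp(0.7) = 2.013753.
mu = 1/(1+2.013753) = 0.3318

0.3318


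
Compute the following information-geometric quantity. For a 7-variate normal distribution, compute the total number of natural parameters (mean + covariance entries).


Exponential family dimension calculation:
For 7-dim MVN: mean has 7 params, covariance has 7*8/2 = 28 unique entries.
Total dim = 7 + 28 = 35.

35


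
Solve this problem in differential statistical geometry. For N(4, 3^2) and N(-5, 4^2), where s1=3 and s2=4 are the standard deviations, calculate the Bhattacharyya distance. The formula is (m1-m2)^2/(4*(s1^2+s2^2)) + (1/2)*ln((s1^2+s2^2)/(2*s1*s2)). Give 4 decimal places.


Bhattacharyya distance between two Gaussians:
DB = (m1-m2)^2/(4*(s1^2+s2^2)) + (1/2)*ln((s1^2+s2^2)/(2*s1*s2)).
(m1-m2)^2 = (9)^2 = 81.
s1^2+s2^2 = 9 + 16 = 25.
term1 = 81/100 = 0.81.
term2 = 0.5*ln(25/24.0) = 0.020411.
DB = 0.81 + 0.020411 = 0.8304

0.8304


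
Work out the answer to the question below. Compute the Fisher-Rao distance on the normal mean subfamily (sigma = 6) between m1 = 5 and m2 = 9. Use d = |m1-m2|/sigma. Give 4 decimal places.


On the fixed-variance normal subfamily, geodesic distance = |m1-m2|/sigma.
|5 - 9| = 4.
sigma = 6.
d = 4/6 = 0.6667

0.6667


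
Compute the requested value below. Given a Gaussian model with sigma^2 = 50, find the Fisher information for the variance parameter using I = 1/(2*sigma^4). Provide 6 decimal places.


Fisher information for variance: I(sigma^2) = 1/(2*sigma^4).
sigma^2 = 50, so sigma^4 = 2500.
I = 1/(2*2500) = 1/5000 = 0.000200

0.000200


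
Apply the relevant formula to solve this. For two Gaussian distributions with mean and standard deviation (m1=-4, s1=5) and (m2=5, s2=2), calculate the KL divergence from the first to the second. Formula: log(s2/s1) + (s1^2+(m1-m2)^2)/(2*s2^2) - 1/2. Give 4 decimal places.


KL divergence between normal distributions:
KL = log(s2/s1) + (s1^2 + (m1-m2)^2)/(2*s2^2) - 1/2.
log(2/5) = -0.916291.
(5^2 + (-4-5)^2)/(2*2^2) = (25 + 81)/8 = 13.25.
KL = -0.916291 + 13.25 - 0.5 = 11.8337

11.8337


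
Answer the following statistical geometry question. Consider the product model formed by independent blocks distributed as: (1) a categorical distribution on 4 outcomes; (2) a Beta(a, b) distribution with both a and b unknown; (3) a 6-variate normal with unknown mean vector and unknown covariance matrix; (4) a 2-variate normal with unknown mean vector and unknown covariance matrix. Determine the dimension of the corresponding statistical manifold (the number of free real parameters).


The dimension of a statistical manifold equals the number of free
(independent) real parameters of the model. For a product of independent
blocks the parameter counts add.
- categorical on 4 outcomes (probabilities sum to 1): 4-1 = 3.
- Beta (a, b): 2.
- 6-variate normal: 6 (mean) + 6*7/2 = 21 (symmetric covariance) = 27.
- 2-variate normal: 2 (mean) + 2*3/2 = 3 (symmetric covariance) = 5.
Total = 3 + 2 + 27 + 5 = 37.
Dimension = 37

37


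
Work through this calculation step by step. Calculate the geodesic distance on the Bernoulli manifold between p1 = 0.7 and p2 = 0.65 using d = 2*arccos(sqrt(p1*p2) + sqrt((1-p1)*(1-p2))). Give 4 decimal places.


Geodesic distance on Bernoulli manifold:
d(p1,p2) = 2*arccos(sqrt(p1*p2) + sqrt((1-p1)*(1-p2))).
sqrt(p1*p2) = sqrt(0.7*0.65) = 0.674537.
sqrt((1-p1)*(1-p2)) = sqrt(0.3*0.35) = 0.324037.
arg = 0.674537 + 0.324037 = 0.998574.
d = 2*arccos(0.998574) = 0.1068

0.1068


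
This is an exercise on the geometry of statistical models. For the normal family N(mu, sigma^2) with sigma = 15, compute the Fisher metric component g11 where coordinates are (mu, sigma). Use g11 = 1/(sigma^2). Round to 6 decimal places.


For the 2-parameter normal family, the Fisher metric has:
  g11 = 1/sigma^2, g22 = 2/sigma^2.
sigma = 15, sigma^2 = 225.
g11 = 0.004444

0.004444


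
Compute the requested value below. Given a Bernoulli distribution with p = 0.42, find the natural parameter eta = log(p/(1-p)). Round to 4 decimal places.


Natural parameter for Bernoulli: eta = log(p/(1-p)).
p = 0.42, 1-p = 0.58.
p/(1-p) = 0.724138.
eta = log(0.724138) = -0.3228

-0.3228


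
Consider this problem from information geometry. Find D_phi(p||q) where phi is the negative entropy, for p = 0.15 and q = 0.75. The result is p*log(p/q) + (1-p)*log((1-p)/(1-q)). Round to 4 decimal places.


Bregman divergence with negative entropy generator:
D = p*log(p/q) + (1-p)*log((1-p)/(1-q)).
p = 0.15, q = 0.75.
p*log(p/q) = 0.15*log(0.15/0.75) = -0.241416.
(1-p)*log((1-p)/(1-q)) = 0.85*log(0.85/0.25) = 1.040209.
D = -0.241416 + 1.040209 = 0.7988

0.7988


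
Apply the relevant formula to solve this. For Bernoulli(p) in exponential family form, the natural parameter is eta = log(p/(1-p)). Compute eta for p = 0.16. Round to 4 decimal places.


Natural parameter for Bernoulli: eta = log(p/(1-p)).
p = 0.16, 1-p = 0.84.
p/(1-p) = 0.190476.
eta = log(0.190476) = -1.6582

-1.6582


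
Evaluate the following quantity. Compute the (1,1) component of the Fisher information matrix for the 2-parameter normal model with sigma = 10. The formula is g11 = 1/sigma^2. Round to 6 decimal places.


For the 2-parameter normal family, the Fisher metric has:
  g11 = 1/sigma^2, g22 = 2/sigma^2.
sigma = 10, sigma^2 = 100.
g11 = 0.010000

0.010000


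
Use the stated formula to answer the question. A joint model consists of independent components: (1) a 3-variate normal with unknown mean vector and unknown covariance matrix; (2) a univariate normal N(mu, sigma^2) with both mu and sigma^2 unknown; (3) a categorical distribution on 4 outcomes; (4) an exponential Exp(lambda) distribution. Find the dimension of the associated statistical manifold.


The dimension of a statistical manifold equals the number of free
(independent) real parameters of the model. For a product of independent
blocks the parameter counts add.
- 3-variate normal: 3 (mean) + 3*4/2 = 6 (symmetric covariance) = 9.
- normal (mu, sigma^2): 2.
- categorical on 4 outcomes (probabilities sum to 1): 4-1 = 3.
- exponential (lambda): 1.
Total = 9 + 2 + 3 + 1 = 15.
Dimension = 15

15


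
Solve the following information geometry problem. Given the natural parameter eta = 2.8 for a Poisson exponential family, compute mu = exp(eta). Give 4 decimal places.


Expectation parameter for Poisson exponential family:
mu = exp(eta).
eta = 2.8.
mu = exp(2.8) = 16.4446

16.4446


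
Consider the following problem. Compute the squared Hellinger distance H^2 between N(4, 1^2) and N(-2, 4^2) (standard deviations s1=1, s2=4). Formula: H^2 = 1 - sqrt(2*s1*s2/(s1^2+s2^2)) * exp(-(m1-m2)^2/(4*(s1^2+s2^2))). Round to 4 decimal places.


Squared Hellinger distance for Gaussians:
H^2 = 1 - sqrt(2*s1*s2/(s1^2+s2^2)) * exp(-(m1-m2)^2/(4*(s1^2+s2^2))).
s1^2 = 1, s2^2 = 16, s1^2+s2^2 = 17.
sqrt(2*1*4/(17)) = 0.685994.
(m1-m2)^2 = (6)^2 = 36.
exp(-36/(4*17)) = exp(-0.529412) = 0.588951.
H^2 = 1 - 0.685994*0.588951 = 0.5960

0.5960


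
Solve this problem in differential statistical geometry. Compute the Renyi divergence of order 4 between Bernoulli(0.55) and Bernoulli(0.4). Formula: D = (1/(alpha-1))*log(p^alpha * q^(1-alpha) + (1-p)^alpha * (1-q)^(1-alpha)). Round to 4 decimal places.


Renyi divergence of order alpha between Bernoulli distributions:
D = (1/(alpha-1))*log(p^alpha * q^(1-alpha) + (1-p)^alpha * (1-q)^(1-alpha)).
alpha = 4, p = 0.55, q = 0.4.
p^alpha * q^(1-alpha) = 0.55^4 * 0.4^-3 = 1.429785.
(1-p)^alpha * (1-q)^(1-alpha) = 0.45^4 * 0.6^-3 = 0.189844.
sum = 1.429785 + 0.189844 = 1.619629.
D = (1/3)*log(1.619629) = 0.1607

0.1607


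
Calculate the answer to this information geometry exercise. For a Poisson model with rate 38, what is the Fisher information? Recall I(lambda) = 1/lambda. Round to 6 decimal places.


Fisher information for Poisson: I(lambda) = 1/lambda.
lambda = 38.
I(lambda) = 1/38 = 0.026316

0.026316


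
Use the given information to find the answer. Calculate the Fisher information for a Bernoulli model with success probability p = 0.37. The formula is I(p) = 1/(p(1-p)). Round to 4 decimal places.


For Bernoulli(p), Fisher information is I(p) = 1/(p*(1-p)).
p = 0.37, 1-p = 0.63.
p*(1-p) = 0.2331.
I(p) = 1/0.2331 = 4.2900

4.2900


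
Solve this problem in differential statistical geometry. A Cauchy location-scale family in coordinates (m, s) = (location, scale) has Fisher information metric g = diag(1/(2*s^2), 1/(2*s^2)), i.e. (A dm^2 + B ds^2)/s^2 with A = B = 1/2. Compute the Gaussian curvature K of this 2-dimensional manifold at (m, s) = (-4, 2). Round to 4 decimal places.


The metric has the form g = (A dm^2 + B ds^2)/s^2 with A = 1/2, B = 1/2.
Substitute u = sqrt(A/B)*m: g = B*(du^2 + ds^2)/s^2, i.e. B times the
Poincare upper half-plane metric, which has constant Gaussian curvature -1.
Scaling a 2D metric by a constant c divides the Gaussian curvature by c,
so K = -1/B = -1/(1/2) = -2.0000 everywhere (the point (m, s) = (-4, 2) is irrelevant:
the curvature is constant).
The requested Gaussian curvature is K = -2.0000.

-2.0000


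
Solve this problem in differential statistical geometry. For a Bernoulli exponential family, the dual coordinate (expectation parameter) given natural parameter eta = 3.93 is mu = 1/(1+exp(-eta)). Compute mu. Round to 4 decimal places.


Dual coordinate (expectation parameter) for Bernoulli:
mu = 1/(1+exp(-eta)).
eta = 3.93.
exp(-eta) = exp(-3.93) = 0.019644.
mu = 1/(1+0.019644) = 0.9807

0.9807


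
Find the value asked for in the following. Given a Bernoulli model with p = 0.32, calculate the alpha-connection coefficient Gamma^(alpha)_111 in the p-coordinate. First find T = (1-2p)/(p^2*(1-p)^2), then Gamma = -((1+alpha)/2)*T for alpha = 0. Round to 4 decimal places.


Skewness (Amari-Chentsov) tensor: T = (1-2p)/(p^2*(1-p)^2).
p = 0.32, 1-2p = 0.36, p^2 = 0.1024, (1-p)^2 = 0.4624.
T = 0.36/(0.1024 * 0.4624) = 7.602995.
In the p-coordinate, Gamma^(alpha) = Gamma^(0) - (alpha/2)*T with Gamma^(0) = (1/2)*g'(p) = -T/2,
so Gamma^(alpha) = -((1+alpha)/2)*T.
alpha = 0, -(1+alpha)/2 = -0.5.
Gamma = -0.5 * 7.602995 = -3.8015

-3.8015


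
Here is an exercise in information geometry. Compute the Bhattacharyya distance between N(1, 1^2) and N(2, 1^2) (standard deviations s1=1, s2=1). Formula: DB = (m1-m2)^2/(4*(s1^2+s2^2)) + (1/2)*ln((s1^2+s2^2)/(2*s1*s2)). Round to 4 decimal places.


Bhattacharyya distance between two Gaussians:
DB = (m1-m2)^2/(4*(s1^2+s2^2)) + (1/2)*ln((s1^2+s2^2)/(2*s1*s2)).
(m1-m2)^2 = (-1)^2 = 1.
s1^2+s2^2 = 1 + 1 = 2.
term1 = 1/8 = 0.125.
term2 = 0.5*ln(2/2.0) = 0.0.
DB = 0.125 + 0.0 = 0.1250

0.1250


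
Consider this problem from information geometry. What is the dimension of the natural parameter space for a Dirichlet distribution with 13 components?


Exponential family dimension calculation:
Dirichlet with 13 components has 13 natural parameters.

13


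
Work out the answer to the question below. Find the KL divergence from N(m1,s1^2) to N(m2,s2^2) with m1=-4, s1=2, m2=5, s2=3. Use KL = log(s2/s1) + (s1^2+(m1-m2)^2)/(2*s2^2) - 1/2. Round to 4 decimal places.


KL divergence between normal distributions:
KL = log(s2/s1) + (s1^2 + (m1-m2)^2)/(2*s2^2) - 1/2.
log(3/2) = 0.405465.
(2^2 + (-4-5)^2)/(2*3^2) = (4 + 81)/18 = 4.722222.
KL = 0.405465 + 4.722222 - 0.5 = 4.6277

4.6277


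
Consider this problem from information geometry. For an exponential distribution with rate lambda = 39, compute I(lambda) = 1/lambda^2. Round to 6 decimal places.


Fisher information for exponential: I(lambda) = 1/lambda^2.
lambda = 39, lambda^2 = 1521.
I = 1/1521 = 0.000657

0.000657


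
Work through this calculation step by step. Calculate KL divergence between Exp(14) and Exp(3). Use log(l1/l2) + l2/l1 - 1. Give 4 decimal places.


KL divergence for exponential family:
KL = log(l1/l2) + l2/l1 - 1.
log(14/3) = 1.540445.
3/14 = 0.214286.
KL = 1.540445 + 0.214286 - 1 = 0.7547

0.7547


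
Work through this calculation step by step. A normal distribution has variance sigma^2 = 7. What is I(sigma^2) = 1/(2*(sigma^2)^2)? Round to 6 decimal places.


Fisher information for variance: I(sigma^2) = 1/(2*sigma^4).
sigma^2 = 7, so sigma^4 = 49.
I = 1/(2*49) = 1/98 = 0.010204

0.010204


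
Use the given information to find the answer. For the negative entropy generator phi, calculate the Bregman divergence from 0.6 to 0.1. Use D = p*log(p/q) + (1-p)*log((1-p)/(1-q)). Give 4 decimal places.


Bregman divergence with negative entropy generator:
D = p*log(p/q) + (1-p)*log((1-p)/(1-q)).
p = 0.6, q = 0.1.
p*log(p/q) = 0.6*log(0.6/0.1) = 1.075056.
(1-p)*log((1-p)/(1-q)) = 0.4*log(0.4/0.9) = -0.324372.
D = 1.075056 + -0.324372 = 0.7507

0.7507
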